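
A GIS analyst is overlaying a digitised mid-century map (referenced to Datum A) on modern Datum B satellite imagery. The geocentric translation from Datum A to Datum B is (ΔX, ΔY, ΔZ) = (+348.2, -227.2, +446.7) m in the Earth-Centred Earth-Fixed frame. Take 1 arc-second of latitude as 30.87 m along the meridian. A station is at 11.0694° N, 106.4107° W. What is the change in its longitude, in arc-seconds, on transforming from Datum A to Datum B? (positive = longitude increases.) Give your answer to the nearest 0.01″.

Δλ = 13.14″

sin φ = 0.191998, cos φ = 0.981395, sin λ = -0.959261, cos λ = -0.282521.
East component: ΔE = −sin λ·ΔX + cos λ·ΔY = −(-0.959261)(348.2) + (-0.282521)(-227.2) = 398.20 m.
1° of latitude spans 3600 × 30.87 = 111132 m; at latitude φ, 1° of longitude spans that × cos φ = 109064.4 m, so Δλ = 398.20 / 109064.4 × 3600 = 13.144″.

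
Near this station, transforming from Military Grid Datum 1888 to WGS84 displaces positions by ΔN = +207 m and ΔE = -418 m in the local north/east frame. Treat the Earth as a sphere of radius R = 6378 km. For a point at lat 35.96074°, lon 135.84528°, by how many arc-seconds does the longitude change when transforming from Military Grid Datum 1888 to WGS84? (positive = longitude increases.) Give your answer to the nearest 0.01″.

Δλ = -16.70″

At latitude 35.96074°, cos φ = 0.809420.
One radian of longitude at latitude φ spans R cos φ, so Δλ = ΔE / (R cos φ) = -418.0 / (6378000 × 0.809420) = -8.0969e-05 rad = -16.701″.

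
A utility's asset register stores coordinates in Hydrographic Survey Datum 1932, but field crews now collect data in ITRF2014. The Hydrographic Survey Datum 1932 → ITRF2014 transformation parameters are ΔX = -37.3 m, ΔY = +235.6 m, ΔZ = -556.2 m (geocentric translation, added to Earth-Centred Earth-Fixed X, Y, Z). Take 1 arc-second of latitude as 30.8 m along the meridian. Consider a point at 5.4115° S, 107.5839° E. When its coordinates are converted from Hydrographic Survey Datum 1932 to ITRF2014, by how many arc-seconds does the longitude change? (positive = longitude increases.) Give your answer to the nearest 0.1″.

Δλ = -1.2″

sin φ = -0.094308, cos φ = 0.995543, sin λ = 0.953276, cos λ = -0.302102.
East component: ΔE = −sin λ·ΔX + cos λ·ΔY = −(0.953276)(-37.3) + (-0.302102)(235.6) = -35.62 m.
1° of latitude spans 3600 × 30.80 = 110880 m; at latitude φ, 1° of longitude spans that × cos φ = 110385.8 m, so Δλ = -35.62 / 110385.8 × 3600 = -1.162″.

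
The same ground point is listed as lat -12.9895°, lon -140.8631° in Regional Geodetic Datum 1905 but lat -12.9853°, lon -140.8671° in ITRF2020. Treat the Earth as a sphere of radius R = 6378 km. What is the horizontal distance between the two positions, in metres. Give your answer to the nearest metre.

638 m

Δφ = -12.9853° − -12.9895° = +0.0042°; Δλ = -140.8671° − -140.8631° = -0.0040°.
1° along a meridian = πR/180 = 111317 m.
ΔN = Δφ × 111317 = 467.5 m; ΔE = Δλ × 111317 × cos(-12.9895°) = -0.0040 × 111317 × 0.974411 = -433.9 m.
Distance = √(ΔE² + ΔN²) = √((-433.9)² + 467.5²) = 637.8 m.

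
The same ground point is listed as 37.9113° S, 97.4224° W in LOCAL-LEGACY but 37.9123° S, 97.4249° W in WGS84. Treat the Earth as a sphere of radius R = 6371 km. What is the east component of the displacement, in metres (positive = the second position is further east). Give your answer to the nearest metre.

Δφ = -37.9123° − -37.9113° = -0.0010°; Δλ = -97.4249° − -97.4224° = -0.0025°.
1° along a meridian = πR/180 = 111195 m.
ΔN = Δφ × 111195 = -111.2 m; ΔE = Δλ × 111195 × cos(-37.9113°) = -0.0025 × 111195 × 0.788963 = -219.3 m.

ΔE = -219 m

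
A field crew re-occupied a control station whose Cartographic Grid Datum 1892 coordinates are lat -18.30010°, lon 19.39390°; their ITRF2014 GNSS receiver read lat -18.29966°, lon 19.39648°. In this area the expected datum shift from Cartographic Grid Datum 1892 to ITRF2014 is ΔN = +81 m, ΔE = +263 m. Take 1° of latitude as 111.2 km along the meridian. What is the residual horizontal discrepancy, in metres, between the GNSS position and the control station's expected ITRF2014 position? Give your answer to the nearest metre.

33 m

Observed coordinate differences: Δφ = +0.00044°, Δλ = +0.00258°.
Converting to metres (1° lat = 111200 m, cos φ = 0.949425): observed ΔN = 48.9 m, observed ΔE = 272.4 m.
Subtracting the expected shift leaves a residual of 48.9 − (81) = -32.1 m north and 272.4 − (263) = 9.4 m east.
Residual distance = √((-32.1)² + 9.4²) = 33.4 m.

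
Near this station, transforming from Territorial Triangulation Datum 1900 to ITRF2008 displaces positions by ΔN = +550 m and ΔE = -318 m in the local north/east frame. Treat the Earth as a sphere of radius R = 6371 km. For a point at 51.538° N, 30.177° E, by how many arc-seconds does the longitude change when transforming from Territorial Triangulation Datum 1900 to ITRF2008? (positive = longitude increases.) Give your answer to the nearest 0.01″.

Δλ = -16.55″

At latitude 51.538°, cos φ = 0.621995.
One radian of longitude at latitude φ spans R cos φ, so Δλ = ΔE / (R cos φ) = -318.0 / (6371000 × 0.621995) = -8.0248e-05 rad = -16.552″.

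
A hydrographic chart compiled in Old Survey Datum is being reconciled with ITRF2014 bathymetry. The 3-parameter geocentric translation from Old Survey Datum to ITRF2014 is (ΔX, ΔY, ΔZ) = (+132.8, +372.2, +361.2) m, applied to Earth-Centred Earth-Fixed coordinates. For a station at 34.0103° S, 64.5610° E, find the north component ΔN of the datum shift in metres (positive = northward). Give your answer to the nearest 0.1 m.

ΔN = 519.3 m

The local north axis is (−sin φ cos λ, −sin φ sin λ, cos φ), giving ΔN = 31.907 + 188.002 + 299.412 = 519.32 m.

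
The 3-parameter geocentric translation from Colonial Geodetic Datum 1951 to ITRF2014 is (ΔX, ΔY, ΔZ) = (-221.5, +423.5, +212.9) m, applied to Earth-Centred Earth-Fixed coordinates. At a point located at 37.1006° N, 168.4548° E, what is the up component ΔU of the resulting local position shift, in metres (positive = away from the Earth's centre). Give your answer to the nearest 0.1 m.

The local up (radial) axis is (cos φ cos λ, cos φ sin λ, sin φ), giving ΔU = 173.089 + 67.602 + 128.425 = 369.12 m.

ΔU = 369.1 m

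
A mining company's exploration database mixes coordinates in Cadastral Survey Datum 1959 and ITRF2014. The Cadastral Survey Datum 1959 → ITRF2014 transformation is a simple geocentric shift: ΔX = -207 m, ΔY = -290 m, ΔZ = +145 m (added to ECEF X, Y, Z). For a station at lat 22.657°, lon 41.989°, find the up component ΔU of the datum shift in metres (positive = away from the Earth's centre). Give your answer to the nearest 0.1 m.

At φ = 22.657°, λ = 41.989°: sin φ = 0.385214, cos φ = 0.922827, sin λ = 0.668988, cos λ = 0.743273.
ΔU = cos φ cos λ·ΔX + cos φ sin λ·ΔY + sin φ·ΔZ = (0.922827)(0.743273)(-207) + (0.922827)(0.668988)(-290) + (0.385214)(145) = -265.16 m.

ΔU = -265.2 m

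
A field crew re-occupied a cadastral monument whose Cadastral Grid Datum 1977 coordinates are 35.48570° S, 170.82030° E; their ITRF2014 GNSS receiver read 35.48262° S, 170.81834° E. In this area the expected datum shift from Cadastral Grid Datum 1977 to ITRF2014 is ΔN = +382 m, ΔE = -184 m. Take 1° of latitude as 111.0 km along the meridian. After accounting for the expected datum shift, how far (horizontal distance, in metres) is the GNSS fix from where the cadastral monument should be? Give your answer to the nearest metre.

Observed coordinate differences: Δφ = +0.00308°, Δλ = -0.00196°.
Converting to metres (1° lat = 111000 m, cos φ = 0.814260): observed ΔN = 341.9 m, observed ΔE = -177.2 m.
Subtracting the expected shift leaves a residual of 341.9 − (382) = -40.1 m north and -177.2 − (-184) = 6.8 m east.
Residual distance = √((-40.1)² + 6.8²) = 40.7 m.

41 m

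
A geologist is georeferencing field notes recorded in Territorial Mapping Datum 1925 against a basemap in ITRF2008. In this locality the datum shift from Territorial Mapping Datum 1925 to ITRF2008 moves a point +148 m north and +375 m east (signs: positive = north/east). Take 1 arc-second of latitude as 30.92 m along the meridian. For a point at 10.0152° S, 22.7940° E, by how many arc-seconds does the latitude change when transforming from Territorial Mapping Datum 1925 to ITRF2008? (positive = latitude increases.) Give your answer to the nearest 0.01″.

1″ of latitude = 30.92 m, so Δφ = 148.0 / 30.92 = 4.787″.

Δφ = 4.79″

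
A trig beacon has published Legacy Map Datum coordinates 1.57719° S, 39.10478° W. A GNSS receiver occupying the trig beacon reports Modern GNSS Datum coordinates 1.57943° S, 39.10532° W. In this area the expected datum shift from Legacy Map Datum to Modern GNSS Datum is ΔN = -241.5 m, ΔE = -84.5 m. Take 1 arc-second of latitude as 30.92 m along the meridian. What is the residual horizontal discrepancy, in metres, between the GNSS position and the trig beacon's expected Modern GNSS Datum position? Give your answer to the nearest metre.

Observed coordinate differences: Δφ = -0.00224°, Δλ = -0.00054°.
Converting to metres (1° lat = 111312 m, cos φ = 0.999621): observed ΔN = -249.3 m, observed ΔE = -60.1 m.
Subtracting the expected shift leaves a residual of -249.3 − (-241.5) = -7.8 m north and -60.1 − (-84.5) = 24.4 m east.
Residual distance = √((-7.8)² + 24.4²) = 25.6 m.

26 m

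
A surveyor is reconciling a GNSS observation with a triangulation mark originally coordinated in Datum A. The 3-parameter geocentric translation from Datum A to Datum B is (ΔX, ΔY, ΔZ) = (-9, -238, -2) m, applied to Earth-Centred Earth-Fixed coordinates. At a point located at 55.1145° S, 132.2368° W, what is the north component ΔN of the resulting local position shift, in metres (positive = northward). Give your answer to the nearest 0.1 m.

At φ = -55.1145°, λ = -132.2368°: sin φ = -0.820297, cos φ = 0.571938, sin λ = -0.740373, cos λ = -0.672196.
ΔN = −sin φ cos λ·ΔX − sin φ sin λ·ΔY + cos φ·ΔZ = −(-0.820297)(-0.672196)(-9) − (-0.820297)(-0.740373)(-238) + (0.571938)(-2) = 148.36 m.

ΔN = 148.4 m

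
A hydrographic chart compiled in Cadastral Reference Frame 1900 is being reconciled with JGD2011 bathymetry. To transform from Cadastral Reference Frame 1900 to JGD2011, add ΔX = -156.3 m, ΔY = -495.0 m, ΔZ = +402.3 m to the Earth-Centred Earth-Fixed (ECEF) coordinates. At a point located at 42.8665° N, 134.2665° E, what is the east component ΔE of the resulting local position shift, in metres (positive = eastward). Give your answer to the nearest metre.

The local east axis at (φ, λ) is (−sin λ, cos λ, 0), so ΔE = −sin(134.2665°)·(-156.3) + cos(134.2665°)·(-495.0) = 457.43 m.

ΔE = 457 m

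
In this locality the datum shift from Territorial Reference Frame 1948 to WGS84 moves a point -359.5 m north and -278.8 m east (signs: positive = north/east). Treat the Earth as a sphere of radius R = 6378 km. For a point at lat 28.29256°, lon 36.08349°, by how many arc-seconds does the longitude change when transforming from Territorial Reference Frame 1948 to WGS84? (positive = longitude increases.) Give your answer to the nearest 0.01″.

At latitude 28.29256°, cos φ = 0.880539.
One radian of longitude at latitude φ spans R cos φ, so Δλ = ΔE / (R cos φ) = -278.8 / (6378000 × 0.880539) = -4.9643e-05 rad = -10.240″.

Δλ = -10.24″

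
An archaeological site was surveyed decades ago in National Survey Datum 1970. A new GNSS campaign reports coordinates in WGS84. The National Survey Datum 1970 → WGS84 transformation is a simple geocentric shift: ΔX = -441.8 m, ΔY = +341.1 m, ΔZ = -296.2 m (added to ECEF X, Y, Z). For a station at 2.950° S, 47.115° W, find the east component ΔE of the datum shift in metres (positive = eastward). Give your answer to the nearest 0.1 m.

ΔE = -91.6 m

At φ = -2.950°, λ = -47.115°: sin φ = -0.051464, cos φ = 0.998675, sin λ = -0.732721, cos λ = 0.680529.
ΔE = −sin λ·ΔX + cos λ·ΔY = −(-0.732721)·(-441.8) + (0.680529)·(341.1) = -91.59 m.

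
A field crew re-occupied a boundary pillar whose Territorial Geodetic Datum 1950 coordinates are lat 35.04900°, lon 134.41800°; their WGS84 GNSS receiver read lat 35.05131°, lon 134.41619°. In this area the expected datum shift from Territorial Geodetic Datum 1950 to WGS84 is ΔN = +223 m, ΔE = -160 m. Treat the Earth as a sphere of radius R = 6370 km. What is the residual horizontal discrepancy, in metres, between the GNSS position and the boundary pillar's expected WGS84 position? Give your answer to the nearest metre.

34 m

Observed coordinate differences: Δφ = +0.00231°, Δλ = -0.00181°.
Converting to metres (1° lat = 111177 m, cos φ = 0.818661): observed ΔN = 256.8 m, observed ΔE = -164.7 m.
Subtracting the expected shift leaves a residual of 256.8 − (223) = 33.8 m north and -164.7 − (-160) = -4.7 m east.
Residual distance = √(33.8² + (-4.7)²) = 34.2 m.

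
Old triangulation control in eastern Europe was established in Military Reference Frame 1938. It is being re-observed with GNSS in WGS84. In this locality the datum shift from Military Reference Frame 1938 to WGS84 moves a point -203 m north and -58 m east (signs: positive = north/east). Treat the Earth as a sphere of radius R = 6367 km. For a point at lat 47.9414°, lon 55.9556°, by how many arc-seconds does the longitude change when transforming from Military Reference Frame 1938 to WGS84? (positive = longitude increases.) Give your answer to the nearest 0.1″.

Δλ = -2.8″

At latitude 47.9414°, cos φ = 0.669890.
One radian of longitude at latitude φ spans R cos φ, so Δλ = ΔE / (R cos φ) = -58.0 / (6367000 × 0.669890) = -1.3598e-05 rad = -2.805″.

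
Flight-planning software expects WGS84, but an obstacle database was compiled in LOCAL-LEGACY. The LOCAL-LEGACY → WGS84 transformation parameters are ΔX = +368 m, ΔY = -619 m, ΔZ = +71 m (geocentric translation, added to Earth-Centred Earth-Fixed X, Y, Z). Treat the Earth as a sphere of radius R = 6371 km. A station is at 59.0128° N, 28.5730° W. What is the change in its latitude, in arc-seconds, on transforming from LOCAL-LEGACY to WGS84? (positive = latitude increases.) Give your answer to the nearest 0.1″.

sin φ = 0.857282, cos φ = 0.514847, sin λ = -0.478278, cos λ = 0.878208.
North component: ΔN = −sin φ cos λ·ΔX − sin φ sin λ·ΔY + cos φ·ΔZ = −(0.857282)(0.878208)(368) − (0.857282)(-0.478278)(-619) + (0.514847)(71) = -494.30 m.
1° of latitude spans πR/180 = 111195 m, so Δφ = -494.30 / 111195 × 3600 = -16.003″.

Δφ = -16.0″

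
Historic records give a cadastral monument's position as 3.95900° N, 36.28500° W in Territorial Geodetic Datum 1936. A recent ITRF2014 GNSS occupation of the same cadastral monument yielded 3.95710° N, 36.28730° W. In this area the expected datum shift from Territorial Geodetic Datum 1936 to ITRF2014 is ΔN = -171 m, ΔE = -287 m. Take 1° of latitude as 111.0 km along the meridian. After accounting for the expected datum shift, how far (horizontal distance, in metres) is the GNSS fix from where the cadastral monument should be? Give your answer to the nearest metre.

Observed coordinate differences: Δφ = -0.00190°, Δλ = -0.00230°.
Converting to metres (1° lat = 111000 m, cos φ = 0.997614): observed ΔN = -210.9 m, observed ΔE = -254.7 m.
Subtracting the expected shift leaves a residual of -210.9 − (-171) = -39.9 m north and -254.7 − (-287) = 32.3 m east.
Residual distance = √((-39.9)² + 32.3²) = 51.3 m.

51 m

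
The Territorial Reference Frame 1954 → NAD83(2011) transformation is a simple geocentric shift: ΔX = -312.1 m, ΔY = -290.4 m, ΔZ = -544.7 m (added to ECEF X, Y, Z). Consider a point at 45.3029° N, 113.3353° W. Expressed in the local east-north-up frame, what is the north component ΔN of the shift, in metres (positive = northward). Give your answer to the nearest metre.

ΔN = -661 m

The local north axis is (−sin φ cos λ, −sin φ sin λ, cos φ), giving ΔN = -87.878 − 189.541 − 383.119 = -660.54 m.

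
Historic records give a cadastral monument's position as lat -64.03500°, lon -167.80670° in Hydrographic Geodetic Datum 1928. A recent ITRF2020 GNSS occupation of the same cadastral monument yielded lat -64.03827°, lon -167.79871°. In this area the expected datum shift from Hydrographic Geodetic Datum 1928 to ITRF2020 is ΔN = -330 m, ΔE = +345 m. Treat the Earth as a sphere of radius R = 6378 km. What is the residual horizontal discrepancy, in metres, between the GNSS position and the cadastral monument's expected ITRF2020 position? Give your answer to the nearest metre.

56 m

Observed coordinate differences: Δφ = -0.00327°, Δλ = +0.00799°.
Converting to metres (1° lat = 111317 m, cos φ = 0.437822): observed ΔN = -364.0 m, observed ΔE = 389.4 m.
Subtracting the expected shift leaves a residual of -364.0 − (-330) = -34.0 m north and 389.4 − (345) = 44.4 m east.
Residual distance = √((-34.0)² + 44.4²) = 55.9 m.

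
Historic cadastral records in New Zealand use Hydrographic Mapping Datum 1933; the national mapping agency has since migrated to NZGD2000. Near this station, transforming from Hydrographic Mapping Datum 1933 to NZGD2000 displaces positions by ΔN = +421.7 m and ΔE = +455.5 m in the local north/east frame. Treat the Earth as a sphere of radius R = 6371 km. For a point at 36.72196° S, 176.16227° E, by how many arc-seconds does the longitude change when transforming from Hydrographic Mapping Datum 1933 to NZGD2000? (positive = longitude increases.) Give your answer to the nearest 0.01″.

Δλ = 18.40″

At latitude -36.72196°, cos φ = 0.801547.
One radian of longitude at latitude φ spans R cos φ, so Δλ = ΔE / (R cos φ) = 455.5 / (6371000 × 0.801547) = 8.9197e-05 rad = 18.398″.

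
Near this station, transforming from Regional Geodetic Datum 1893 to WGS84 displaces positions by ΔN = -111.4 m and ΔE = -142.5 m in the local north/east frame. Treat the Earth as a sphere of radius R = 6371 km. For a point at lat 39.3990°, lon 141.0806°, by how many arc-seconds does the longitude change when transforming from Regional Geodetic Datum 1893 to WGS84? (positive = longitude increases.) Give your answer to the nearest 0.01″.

Δλ = -5.97″

At latitude 39.3990°, cos φ = 0.772745.
One radian of longitude at latitude φ spans R cos φ, so Δλ = ΔE / (R cos φ) = -142.5 / (6371000 × 0.772745) = -2.8945e-05 rad = -5.970″.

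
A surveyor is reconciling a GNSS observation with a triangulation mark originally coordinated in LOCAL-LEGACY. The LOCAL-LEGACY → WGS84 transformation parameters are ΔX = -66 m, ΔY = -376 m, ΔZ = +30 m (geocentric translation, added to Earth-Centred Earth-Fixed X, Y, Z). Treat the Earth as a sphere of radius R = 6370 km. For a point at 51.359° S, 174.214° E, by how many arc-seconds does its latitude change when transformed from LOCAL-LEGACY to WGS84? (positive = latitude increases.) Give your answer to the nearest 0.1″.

Δφ = 1.3″

sin φ = -0.781074, cos φ = 0.624439, sin λ = 0.100813, cos λ = -0.994905.
North component: ΔN = −sin φ cos λ·ΔX − sin φ sin λ·ΔY + cos φ·ΔZ = −(-0.781074)(-0.994905)(-66) − (-0.781074)(0.100813)(-376) + (0.624439)(30) = 40.41 m.
1° of latitude spans πR/180 = 111177 m, so Δφ = 40.41 / 111177 × 3600 = 1.309″.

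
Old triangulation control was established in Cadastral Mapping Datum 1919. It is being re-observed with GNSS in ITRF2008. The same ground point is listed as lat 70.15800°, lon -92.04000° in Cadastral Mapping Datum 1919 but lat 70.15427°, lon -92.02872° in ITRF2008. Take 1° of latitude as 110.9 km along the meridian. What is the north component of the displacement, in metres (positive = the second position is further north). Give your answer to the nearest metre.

ΔN = -414 m

Δφ = 70.15427° − 70.15800° = -0.00373°; Δλ = -92.02872° − -92.04000° = +0.01128°.
ΔN = Δφ × 110900 = -413.7 m; ΔE = Δλ × 110900 × cos(70.15800°) = +0.01128 × 110900 × 0.339428 = 424.6 m.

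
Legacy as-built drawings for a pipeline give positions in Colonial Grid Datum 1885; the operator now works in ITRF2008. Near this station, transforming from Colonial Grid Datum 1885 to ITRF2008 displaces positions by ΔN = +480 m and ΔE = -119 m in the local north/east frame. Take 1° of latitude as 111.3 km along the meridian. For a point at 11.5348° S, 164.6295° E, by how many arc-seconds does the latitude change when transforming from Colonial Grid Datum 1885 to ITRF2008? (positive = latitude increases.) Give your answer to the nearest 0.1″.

1° of latitude = 111.3 km, so Δφ = 480.0 / 111300 = 0.0043127° = 15.526″.

Δφ = 15.5″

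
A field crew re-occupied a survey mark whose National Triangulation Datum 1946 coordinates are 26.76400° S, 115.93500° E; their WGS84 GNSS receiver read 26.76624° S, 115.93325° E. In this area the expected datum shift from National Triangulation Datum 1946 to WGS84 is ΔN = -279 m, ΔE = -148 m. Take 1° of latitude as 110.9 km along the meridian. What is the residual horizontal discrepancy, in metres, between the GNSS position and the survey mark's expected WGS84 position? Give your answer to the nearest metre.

40 m

Observed coordinate differences: Δφ = -0.00224°, Δλ = -0.00175°.
Converting to metres (1° lat = 110900 m, cos φ = 0.892869): observed ΔN = -248.4 m, observed ΔE = -173.3 m.
Subtracting the expected shift leaves a residual of -248.4 − (-279) = 30.6 m north and -173.3 − (-148) = -25.3 m east.
Residual distance = √(30.6² + (-25.3)²) = 39.7 m.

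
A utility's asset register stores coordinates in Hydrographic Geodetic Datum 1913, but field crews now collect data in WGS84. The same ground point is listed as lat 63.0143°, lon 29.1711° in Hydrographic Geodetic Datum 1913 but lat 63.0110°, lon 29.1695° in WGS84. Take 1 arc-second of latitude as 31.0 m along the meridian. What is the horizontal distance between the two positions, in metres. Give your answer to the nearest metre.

Δφ = 63.0110° − 63.0143° = -0.0033°; Δλ = 29.1695° − 29.1711° = -0.0016°.
1° of latitude = 3600 × 31.00 = 111600 m.
ΔN = Δφ × 111600 = -368.3 m; ΔE = Δλ × 111600 × cos(63.0143°) = -0.0016 × 111600 × 0.453768 = -81.0 m.
Distance = √(ΔE² + ΔN²) = √((-81.0)² + (-368.3)²) = 377.1 m.

377 m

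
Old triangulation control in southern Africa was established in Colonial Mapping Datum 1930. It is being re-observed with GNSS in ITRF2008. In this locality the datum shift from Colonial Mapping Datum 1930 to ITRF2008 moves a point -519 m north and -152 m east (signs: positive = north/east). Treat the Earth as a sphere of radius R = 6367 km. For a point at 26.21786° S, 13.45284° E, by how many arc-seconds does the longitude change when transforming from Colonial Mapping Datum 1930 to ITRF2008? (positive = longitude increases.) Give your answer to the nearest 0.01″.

At latitude -26.21786°, cos φ = 0.897121.
One radian of longitude at latitude φ spans R cos φ, so Δλ = ΔE / (R cos φ) = -152.0 / (6367000 × 0.897121) = -2.6611e-05 rad = -5.489″.

Δλ = -5.49″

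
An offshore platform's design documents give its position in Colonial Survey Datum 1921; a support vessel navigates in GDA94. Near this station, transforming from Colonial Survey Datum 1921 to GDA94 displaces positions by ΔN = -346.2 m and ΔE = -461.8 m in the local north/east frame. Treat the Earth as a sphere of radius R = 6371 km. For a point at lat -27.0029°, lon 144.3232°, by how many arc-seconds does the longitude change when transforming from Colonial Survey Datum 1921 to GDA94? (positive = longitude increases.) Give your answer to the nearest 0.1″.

Δλ = -16.8″

At latitude -27.0029°, cos φ = 0.890984.
One radian of longitude at latitude φ spans R cos φ, so Δλ = ΔE / (R cos φ) = -461.8 / (6371000 × 0.890984) = -8.1354e-05 rad = -16.780″.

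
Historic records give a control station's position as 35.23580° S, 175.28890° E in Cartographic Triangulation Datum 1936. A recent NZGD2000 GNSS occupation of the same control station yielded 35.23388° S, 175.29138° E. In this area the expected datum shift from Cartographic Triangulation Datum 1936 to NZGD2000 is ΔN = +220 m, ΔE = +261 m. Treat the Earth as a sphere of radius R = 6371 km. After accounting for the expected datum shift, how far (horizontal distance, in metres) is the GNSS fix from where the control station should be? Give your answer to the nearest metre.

36 m

Observed coordinate differences: Δφ = +0.00192°, Δλ = +0.00248°.
Converting to metres (1° lat = 111195 m, cos φ = 0.816785): observed ΔN = 213.5 m, observed ΔE = 225.2 m.
Subtracting the expected shift leaves a residual of 213.5 − (220) = -6.5 m north and 225.2 − (261) = -35.8 m east.
Residual distance = √((-6.5)² + (-35.8)²) = 36.3 m.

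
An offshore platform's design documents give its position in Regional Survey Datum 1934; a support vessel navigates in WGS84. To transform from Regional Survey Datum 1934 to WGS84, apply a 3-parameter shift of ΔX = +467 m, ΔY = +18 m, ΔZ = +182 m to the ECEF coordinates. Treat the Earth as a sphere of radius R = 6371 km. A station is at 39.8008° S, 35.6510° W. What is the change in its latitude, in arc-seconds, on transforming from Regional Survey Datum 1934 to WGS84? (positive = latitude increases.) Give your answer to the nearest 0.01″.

Δφ = 12.17″

sin φ = -0.640120, cos φ = 0.768275, sin λ = -0.582846, cos λ = 0.812582.
North component: ΔN = −sin φ cos λ·ΔX − sin φ sin λ·ΔY + cos φ·ΔZ = −(-0.640120)(0.812582)(467) − (-0.640120)(-0.582846)(18) + (0.768275)(182) = 376.02 m.
1° of latitude spans πR/180 = 111195 m, so Δφ = 376.02 / 111195 × 3600 = 12.174″.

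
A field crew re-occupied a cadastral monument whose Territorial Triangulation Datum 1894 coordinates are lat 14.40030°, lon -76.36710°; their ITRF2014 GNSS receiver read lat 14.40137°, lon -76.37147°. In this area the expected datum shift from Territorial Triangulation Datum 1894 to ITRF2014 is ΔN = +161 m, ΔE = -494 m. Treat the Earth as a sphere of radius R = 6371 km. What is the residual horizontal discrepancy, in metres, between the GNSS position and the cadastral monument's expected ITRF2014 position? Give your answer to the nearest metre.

Observed coordinate differences: Δφ = +0.00107°, Δλ = -0.00437°.
Converting to metres (1° lat = 111195 m, cos φ = 0.968582): observed ΔN = 119.0 m, observed ΔE = -470.7 m.
Subtracting the expected shift leaves a residual of 119.0 − (161) = -42.0 m north and -470.7 − (-494) = 23.3 m east.
Residual distance = √((-42.0)² + 23.3²) = 48.1 m.

48 m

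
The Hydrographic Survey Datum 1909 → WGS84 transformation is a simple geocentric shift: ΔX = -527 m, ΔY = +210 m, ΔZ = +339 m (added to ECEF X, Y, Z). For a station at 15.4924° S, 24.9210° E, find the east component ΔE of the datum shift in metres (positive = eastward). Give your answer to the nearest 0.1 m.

ΔE = 412.5 m

At φ = -15.4924°, λ = 24.9210°: sin φ = -0.267111, cos φ = 0.963666, sin λ = 0.421368, cos λ = 0.906890.
ΔE = −sin λ·ΔX + cos λ·ΔY = −(0.421368)·(-527) + (0.906890)·(210) = 412.51 m.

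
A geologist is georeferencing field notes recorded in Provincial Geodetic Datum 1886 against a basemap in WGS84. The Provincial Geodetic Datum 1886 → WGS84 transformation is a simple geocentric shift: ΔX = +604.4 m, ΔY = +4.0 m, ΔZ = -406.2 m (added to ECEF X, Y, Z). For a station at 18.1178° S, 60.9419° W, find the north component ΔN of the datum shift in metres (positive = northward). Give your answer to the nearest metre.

The local north axis is (−sin φ cos λ, −sin φ sin λ, cos φ), giving ΔN = 91.287 − 1.087 − 386.060 = -295.86 m.

ΔN = -296 m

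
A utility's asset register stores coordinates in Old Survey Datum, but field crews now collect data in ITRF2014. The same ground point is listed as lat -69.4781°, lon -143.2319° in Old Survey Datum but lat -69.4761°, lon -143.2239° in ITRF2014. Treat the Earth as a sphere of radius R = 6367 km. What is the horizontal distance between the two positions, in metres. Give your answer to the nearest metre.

383 m

Δφ = -69.4761° − -69.4781° = +0.0020°; Δλ = -143.2239° − -143.2319° = +0.0080°.
1° along a meridian = πR/180 = 111125 m.
ΔN = Δφ × 111125 = 222.3 m; ΔE = Δλ × 111125 × cos(-69.4781°) = +0.0080 × 111125 × 0.350565 = 311.7 m.
Distance = √(ΔE² + ΔN²) = √(311.7² + 222.3²) = 382.8 m.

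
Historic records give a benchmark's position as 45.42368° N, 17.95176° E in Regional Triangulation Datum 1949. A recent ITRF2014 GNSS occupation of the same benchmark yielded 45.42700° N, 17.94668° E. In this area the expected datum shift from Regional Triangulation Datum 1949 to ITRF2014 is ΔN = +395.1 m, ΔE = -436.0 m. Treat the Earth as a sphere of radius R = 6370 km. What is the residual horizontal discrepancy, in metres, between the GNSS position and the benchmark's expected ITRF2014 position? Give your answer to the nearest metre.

Observed coordinate differences: Δφ = +0.00332°, Δλ = -0.00508°.
Converting to metres (1° lat = 111177 m, cos φ = 0.701859): observed ΔN = 369.1 m, observed ΔE = -396.4 m.
Subtracting the expected shift leaves a residual of 369.1 − (395.1) = -26.0 m north and -396.4 − (-436.0) = 39.6 m east.
Residual distance = √((-26.0)² + 39.6²) = 47.4 m.

47 m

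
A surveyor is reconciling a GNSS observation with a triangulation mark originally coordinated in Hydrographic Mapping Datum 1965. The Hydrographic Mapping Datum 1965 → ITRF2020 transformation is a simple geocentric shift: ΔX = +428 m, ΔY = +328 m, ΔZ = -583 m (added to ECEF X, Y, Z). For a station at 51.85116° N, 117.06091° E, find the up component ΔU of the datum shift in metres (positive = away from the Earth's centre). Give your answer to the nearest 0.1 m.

At φ = 51.85116°, λ = 117.06091°: sin φ = 0.786409, cos φ = 0.617706, sin λ = 0.890523, cos λ = -0.454937.
ΔU = cos φ cos λ·ΔX + cos φ sin λ·ΔY + sin φ·ΔZ = (0.617706)(-0.454937)(428) + (0.617706)(0.890523)(328) + (0.786409)(-583) = -398.33 m.

ΔU = -398.3 m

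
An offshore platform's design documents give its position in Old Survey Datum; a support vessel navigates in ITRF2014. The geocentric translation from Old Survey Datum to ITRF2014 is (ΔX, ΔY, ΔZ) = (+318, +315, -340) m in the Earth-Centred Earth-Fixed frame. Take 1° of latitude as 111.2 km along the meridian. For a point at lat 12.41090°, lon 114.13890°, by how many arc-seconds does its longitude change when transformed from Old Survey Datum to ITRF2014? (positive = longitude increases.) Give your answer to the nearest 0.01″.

sin φ = 0.214921, cos φ = 0.976631, sin λ = 0.912557, cos λ = -0.408950.
East component: ΔE = −sin λ·ΔX + cos λ·ΔY = −(0.912557)(318) + (-0.408950)(315) = -419.01 m.
1° of latitude spans 111200 m; at latitude φ, 1° of longitude spans that × cos φ = 108601.4 m, so Δλ = -419.01 / 108601.4 × 3600 = -13.890″.

Δλ = -13.89″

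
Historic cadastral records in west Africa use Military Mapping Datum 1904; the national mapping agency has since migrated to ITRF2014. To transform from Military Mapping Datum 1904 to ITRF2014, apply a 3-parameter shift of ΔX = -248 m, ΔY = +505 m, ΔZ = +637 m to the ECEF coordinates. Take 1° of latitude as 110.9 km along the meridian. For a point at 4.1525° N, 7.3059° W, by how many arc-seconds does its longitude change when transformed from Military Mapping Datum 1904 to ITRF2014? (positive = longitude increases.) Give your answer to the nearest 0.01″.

sin φ = 0.072411, cos φ = 0.997375, sin λ = -0.127167, cos λ = 0.991881.
East component: ΔE = −sin λ·ΔX + cos λ·ΔY = −(-0.127167)(-248) + (0.991881)(505) = 469.36 m.
1° of latitude spans 110900 m; at latitude φ, 1° of longitude spans that × cos φ = 110608.9 m, so Δλ = 469.36 / 110608.9 × 3600 = 15.276″.

Δλ = 15.28″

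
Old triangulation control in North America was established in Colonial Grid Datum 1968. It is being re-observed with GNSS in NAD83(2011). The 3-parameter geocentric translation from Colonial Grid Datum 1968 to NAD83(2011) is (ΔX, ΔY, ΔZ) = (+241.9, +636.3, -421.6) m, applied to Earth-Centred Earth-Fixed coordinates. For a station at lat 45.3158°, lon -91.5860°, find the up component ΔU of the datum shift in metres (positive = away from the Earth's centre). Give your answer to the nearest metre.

ΔU = -752 m

The local up (radial) axis is (cos φ cos λ, cos φ sin λ, sin φ), giving ΔU = -4.708 − 447.274 − 299.755 = -751.74 m.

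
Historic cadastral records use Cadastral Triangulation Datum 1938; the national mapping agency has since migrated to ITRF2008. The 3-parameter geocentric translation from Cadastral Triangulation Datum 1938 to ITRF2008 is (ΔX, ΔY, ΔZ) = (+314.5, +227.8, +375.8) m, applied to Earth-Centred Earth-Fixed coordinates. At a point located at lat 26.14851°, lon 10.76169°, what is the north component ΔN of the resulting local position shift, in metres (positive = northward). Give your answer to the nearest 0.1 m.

ΔN = 182.4 m

At φ = 26.14851°, λ = 10.76169°: sin φ = 0.440699, cos φ = 0.897655, sin λ = 0.186724, cos λ = 0.982412.
ΔN = −sin φ cos λ·ΔX − sin φ sin λ·ΔY + cos φ·ΔZ = −(0.440699)(0.982412)(314.5) − (0.440699)(0.186724)(227.8) + (0.897655)(375.8) = 182.43 m.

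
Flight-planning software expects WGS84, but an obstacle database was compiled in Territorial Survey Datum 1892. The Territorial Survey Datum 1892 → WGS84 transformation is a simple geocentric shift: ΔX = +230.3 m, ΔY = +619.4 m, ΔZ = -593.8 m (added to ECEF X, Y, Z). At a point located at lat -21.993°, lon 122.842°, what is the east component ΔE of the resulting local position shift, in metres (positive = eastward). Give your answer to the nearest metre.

At φ = -21.993°, λ = 122.842°: sin φ = -0.374493, cos φ = 0.927230, sin λ = 0.840169, cos λ = -0.542324.
ΔE = −sin λ·ΔX + cos λ·ΔY = −(0.840169)·(230.3) + (-0.542324)·(619.4) = -529.41 m.

ΔE = -529 m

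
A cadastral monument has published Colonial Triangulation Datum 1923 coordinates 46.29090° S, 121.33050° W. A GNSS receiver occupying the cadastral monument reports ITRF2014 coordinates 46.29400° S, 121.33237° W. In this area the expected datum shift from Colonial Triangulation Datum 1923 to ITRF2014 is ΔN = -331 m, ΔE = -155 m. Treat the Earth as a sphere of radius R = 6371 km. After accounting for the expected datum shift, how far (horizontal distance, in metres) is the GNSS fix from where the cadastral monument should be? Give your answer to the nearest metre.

18 m

Observed coordinate differences: Δφ = -0.00310°, Δλ = -0.00187°.
Converting to metres (1° lat = 111195 m, cos φ = 0.690997): observed ΔN = -344.7 m, observed ΔE = -143.7 m.
Subtracting the expected shift leaves a residual of -344.7 − (-331) = -13.7 m north and -143.7 − (-155) = 11.3 m east.
Residual distance = √((-13.7)² + 11.3²) = 17.8 m.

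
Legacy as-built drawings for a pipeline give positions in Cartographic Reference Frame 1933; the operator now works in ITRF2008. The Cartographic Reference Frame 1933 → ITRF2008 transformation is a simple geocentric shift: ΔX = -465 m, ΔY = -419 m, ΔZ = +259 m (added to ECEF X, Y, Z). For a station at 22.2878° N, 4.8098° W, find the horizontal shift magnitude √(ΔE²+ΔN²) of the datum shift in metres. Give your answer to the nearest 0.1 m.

608.3 m

The local east axis at (φ, λ) is (−sin λ, cos λ, 0), so ΔE = −sin(-4.8098°)·(-465) + cos(-4.8098°)·(-419) = -456.51 m.
The local north axis is (−sin φ cos λ, −sin φ sin λ, cos φ), giving ΔN = 175.734 − 13.324 + 239.650 = 402.06 m.
Horizontal magnitude = √(ΔE² + ΔN²) = √((-456.51)² + 402.06²) = 608.32 m.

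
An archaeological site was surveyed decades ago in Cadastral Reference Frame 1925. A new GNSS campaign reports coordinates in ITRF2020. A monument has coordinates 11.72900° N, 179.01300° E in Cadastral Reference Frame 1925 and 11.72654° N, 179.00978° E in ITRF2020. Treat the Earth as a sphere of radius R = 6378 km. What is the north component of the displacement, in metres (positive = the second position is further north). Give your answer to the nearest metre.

Δφ = 11.72654° − 11.72900° = -0.00246°; Δλ = 179.00978° − 179.01300° = -0.00322°.
1° along a meridian = πR/180 = 111317 m.
ΔN = Δφ × 111317 = -273.8 m; ΔE = Δλ × 111317 × cos(11.72900°) = -0.00322 × 111317 × 0.979120 = -351.0 m.

ΔN = -274 m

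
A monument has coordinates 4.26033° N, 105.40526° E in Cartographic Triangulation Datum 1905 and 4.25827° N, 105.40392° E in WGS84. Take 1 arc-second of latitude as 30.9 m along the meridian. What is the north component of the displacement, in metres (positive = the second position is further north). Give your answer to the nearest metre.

Δφ = 4.25827° − 4.26033° = -0.00206°; Δλ = 105.40392° − 105.40526° = -0.00134°.
1° of latitude = 3600 × 30.90 = 111240 m.
ΔN = Δφ × 111240 = -229.2 m; ΔE = Δλ × 111240 × cos(4.26033°) = -0.00134 × 111240 × 0.997237 = -148.6 m.

ΔN = -229 m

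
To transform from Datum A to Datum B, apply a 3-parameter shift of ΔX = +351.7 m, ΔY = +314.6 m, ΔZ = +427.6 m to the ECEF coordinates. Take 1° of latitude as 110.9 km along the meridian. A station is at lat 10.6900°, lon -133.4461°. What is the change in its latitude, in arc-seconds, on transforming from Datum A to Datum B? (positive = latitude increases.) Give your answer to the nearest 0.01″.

sin φ = 0.185495, cos φ = 0.982645, sin λ = -0.726022, cos λ = -0.687672.
North component: ΔN = −sin φ cos λ·ΔX − sin φ sin λ·ΔY + cos φ·ΔZ = −(0.185495)(-0.687672)(351.7) − (0.185495)(-0.726022)(314.6) + (0.982645)(427.6) = 507.41 m.
1° of latitude spans 110900 m, so Δφ = 507.41 / 110900 × 3600 = 16.471″.

Δφ = 16.47″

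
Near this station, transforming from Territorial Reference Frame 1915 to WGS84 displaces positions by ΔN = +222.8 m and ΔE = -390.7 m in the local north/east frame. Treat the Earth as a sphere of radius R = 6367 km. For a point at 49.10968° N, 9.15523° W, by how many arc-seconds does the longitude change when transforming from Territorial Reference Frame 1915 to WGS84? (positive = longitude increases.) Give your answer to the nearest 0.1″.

Δλ = -19.3″

At latitude 49.10968°, cos φ = 0.654613.
One radian of longitude at latitude φ spans R cos φ, so Δλ = ΔE / (R cos φ) = -390.7 / (6367000 × 0.654613) = -9.3740e-05 rad = -19.335″.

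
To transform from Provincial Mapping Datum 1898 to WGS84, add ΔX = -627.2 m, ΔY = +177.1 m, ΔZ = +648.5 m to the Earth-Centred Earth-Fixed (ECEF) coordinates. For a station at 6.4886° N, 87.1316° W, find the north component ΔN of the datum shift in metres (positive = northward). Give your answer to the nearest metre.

The local north axis is (−sin φ cos λ, −sin φ sin λ, cos φ), giving ΔN = 3.547 + 19.988 + 644.346 = 667.88 m.

ΔN = 668 m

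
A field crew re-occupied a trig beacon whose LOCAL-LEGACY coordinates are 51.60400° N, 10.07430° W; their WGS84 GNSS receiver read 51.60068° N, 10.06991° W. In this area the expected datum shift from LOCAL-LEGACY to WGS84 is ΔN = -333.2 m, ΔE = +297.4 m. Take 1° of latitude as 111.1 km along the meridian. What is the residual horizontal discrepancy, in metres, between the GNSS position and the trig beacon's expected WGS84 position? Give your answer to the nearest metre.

Observed coordinate differences: Δφ = -0.00332°, Δλ = +0.00439°.
Converting to metres (1° lat = 111100 m, cos φ = 0.621093): observed ΔN = -368.9 m, observed ΔE = 302.9 m.
Subtracting the expected shift leaves a residual of -368.9 − (-333.2) = -35.7 m north and 302.9 − (297.4) = 5.5 m east.
Residual distance = √((-35.7)² + 5.5²) = 36.1 m.

36 m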